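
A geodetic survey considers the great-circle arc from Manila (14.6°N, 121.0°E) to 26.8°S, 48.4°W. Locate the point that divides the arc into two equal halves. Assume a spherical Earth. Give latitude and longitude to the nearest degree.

≈ 47°S, 60°E

From cos δ = sin φ₁ sin φ₂ + cos φ₁ cos φ₂ cos Δλ, the central angle is δ ≈ 2.868 rad (164.3°).
Interpolate at f = 1/2 with slerp weights a = sin((1−f)δ)/sin δ ≈ 3.660, b = sin(fδ)/sin δ ≈ 3.660.
p = a·p₁ + b·p₂ ≈ (0.345, 0.593, -0.728); φ = arcsin(p_z) ≈ -46.69°, λ = atan2(p_y, p_x) ≈ 59.82°.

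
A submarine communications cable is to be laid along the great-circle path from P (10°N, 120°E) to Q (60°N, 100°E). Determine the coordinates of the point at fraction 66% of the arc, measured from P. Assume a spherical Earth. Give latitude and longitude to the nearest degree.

≈ (43°N, 110°E)

Write both endpoints as unit vectors p₁, p₂ with components (cos φ cos λ, cos φ sin λ, sin φ).
The central angle between the endpoints is δ = arccos(p₁·p₂) ≈ 0.911 rad (52.2°).
Interpolate at f = 0.66 with slerp weights a = sin((1−f)δ)/sin δ ≈ 0.386, b = sin(fδ)/sin δ ≈ 0.716.
p = a·p₁ + b·p₂ ≈ (-0.252, 0.682, 0.687); φ = arcsin(p_z) ≈ 43.39°, λ = atan2(p_y, p_x) ≈ 110.30°.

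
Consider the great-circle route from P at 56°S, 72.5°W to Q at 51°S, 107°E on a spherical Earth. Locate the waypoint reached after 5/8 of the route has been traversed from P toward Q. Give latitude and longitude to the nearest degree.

≈ 78°S, 106°E

Convert each endpoint to a unit vector on the sphere (x = cos φ cos λ, y = cos φ sin λ, z = sin φ).
The central angle between the endpoints is δ = arccos(p₁·p₂) ≈ 1.274 rad (73.0°).
Interpolate at f = 5/8 with slerp weights a = sin((1−f)δ)/sin δ ≈ 0.481, b = sin(fδ)/sin δ ≈ 0.747.
p = a·p₁ + b·p₂ ≈ (-0.057, 0.193, -0.979); φ = arcsin(p_z) ≈ -78.37°, λ = atan2(p_y, p_x) ≈ 106.33°.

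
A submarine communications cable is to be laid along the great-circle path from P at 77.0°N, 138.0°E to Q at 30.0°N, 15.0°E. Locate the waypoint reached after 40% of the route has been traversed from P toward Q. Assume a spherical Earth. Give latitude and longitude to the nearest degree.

≈ 69°N, 36°E

The haversine formula gives a central angle δ ≈ 1.180 rad (67.6°) between the endpoints.
Interpolate at f = 0.40 with slerp weights a = sin((1−f)δ)/sin δ ≈ 0.703, b = sin(fδ)/sin δ ≈ 0.492.
p = a·p₁ + b·p₂ ≈ (0.294, 0.216, 0.931); φ = arcsin(p_z) ≈ 68.61°, λ = atan2(p_y, p_x) ≈ 36.34°.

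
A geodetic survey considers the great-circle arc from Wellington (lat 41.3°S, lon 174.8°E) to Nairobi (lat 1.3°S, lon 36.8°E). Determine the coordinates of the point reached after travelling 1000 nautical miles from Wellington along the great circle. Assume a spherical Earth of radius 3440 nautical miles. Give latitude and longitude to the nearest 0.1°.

≈ lat 49.7°S, lon 154.1°E

Write both endpoints as unit vectors p₁, p₂ with components (cos φ cos λ, cos φ sin λ, sin φ).
The central angle between the endpoints is δ = arccos(p₁·p₂) ≈ 2.145 rad (122.9°). The total great-circle distance is δ·R ≈ 2.145 × 3440 ≈ 7379 nmi, so the target fraction is f = 1000/7379 ≈ 0.136.
Interpolate at f ≈ 0.136 with slerp weights a = sin((1−f)δ)/sin δ ≈ 1.143, b = sin(fδ)/sin δ ≈ 0.341.
p = a·p₁ + b·p₂ ≈ (-0.582, 0.282, -0.762); φ = arcsin(p_z) ≈ -49.68°, λ = atan2(p_y, p_x) ≈ 154.13°.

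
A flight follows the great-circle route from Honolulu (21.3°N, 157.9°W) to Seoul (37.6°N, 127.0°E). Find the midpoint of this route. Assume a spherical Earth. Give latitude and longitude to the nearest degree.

≈ 35°N, 168°E

Convert each endpoint to a unit vector on the sphere (x = cos φ cos λ, y = cos φ sin λ, z = sin φ).
The central angle between the endpoints is δ = arccos(p₁·p₂) ≈ 1.147 rad (65.7°).
Interpolate at f = 1/2 with slerp weights a = sin((1−f)δ)/sin δ ≈ 0.595, b = sin(fδ)/sin δ ≈ 0.595.
p = a·p₁ + b·p₂ ≈ (-0.798, 0.168, 0.579); φ = arcsin(p_z) ≈ 35.41°, λ = atan2(p_y, p_x) ≈ 168.11°.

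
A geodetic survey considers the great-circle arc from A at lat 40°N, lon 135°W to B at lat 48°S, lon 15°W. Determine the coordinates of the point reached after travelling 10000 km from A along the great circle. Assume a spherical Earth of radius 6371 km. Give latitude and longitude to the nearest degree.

≈ lat 24°S, lon 67°W

Convert each endpoint to a unit vector on the sphere (x = cos φ cos λ, y = cos φ sin λ, z = sin φ).
The central angle between the endpoints is δ = arccos(p₁·p₂) ≈ 2.395 rad (137.2°). The total great-circle distance is δ·R ≈ 2.395 × 6371 ≈ 15258 km, so the target fraction is f = 10000/15258 ≈ 0.655.
Interpolate at f ≈ 0.655 with slerp weights a = sin((1−f)δ)/sin δ ≈ 1.082, b = sin(fδ)/sin δ ≈ 1.472.
p = a·p₁ + b·p₂ ≈ (0.366, -0.841, -0.399); φ = arcsin(p_z) ≈ -23.50°, λ = atan2(p_y, p_x) ≈ -66.50°.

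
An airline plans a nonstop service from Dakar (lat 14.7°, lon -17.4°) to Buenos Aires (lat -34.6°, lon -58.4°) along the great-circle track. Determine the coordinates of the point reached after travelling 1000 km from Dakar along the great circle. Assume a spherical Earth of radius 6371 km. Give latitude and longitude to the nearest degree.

From cos δ = sin φ₁ sin φ₂ + cos φ₁ cos φ₂ cos Δλ, the central angle is δ ≈ 1.096 rad (62.8°). The total great-circle distance is δ·R ≈ 1.096 × 6371 ≈ 6985 km, so the target fraction is f = 1000/6985 ≈ 0.143.
Interpolate at f ≈ 0.143 with slerp weights a = sin((1−f)δ)/sin δ ≈ 0.907, b = sin(fδ)/sin δ ≈ 0.176.
p = a·p₁ + b·p₂ ≈ (0.913, -0.386, 0.130); φ = arcsin(p_z) ≈ 7.50°, λ = atan2(p_y, p_x) ≈ -22.89°.

≈ lat 7°, lon -23°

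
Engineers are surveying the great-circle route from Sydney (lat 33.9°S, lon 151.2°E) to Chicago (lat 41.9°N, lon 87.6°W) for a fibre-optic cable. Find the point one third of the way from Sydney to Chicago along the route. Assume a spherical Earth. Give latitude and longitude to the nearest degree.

≈ lat 7°S, lon 170°W

From cos δ = sin φ₁ sin φ₂ + cos φ₁ cos φ₂ cos Δλ, the central angle is δ ≈ 2.336 rad (133.8°).
Interpolate at f = 1/3 with slerp weights a = sin((1−f)δ)/sin δ ≈ 1.386, b = sin(fδ)/sin δ ≈ 0.973.
p = a·p₁ + b·p₂ ≈ (-0.978, -0.170, -0.123); φ = arcsin(p_z) ≈ -7.06°, λ = atan2(p_y, p_x) ≈ -170.15°.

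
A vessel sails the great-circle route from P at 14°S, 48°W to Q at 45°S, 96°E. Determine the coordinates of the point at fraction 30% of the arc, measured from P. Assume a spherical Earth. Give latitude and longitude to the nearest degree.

Convert each endpoint to a unit vector on the sphere (x = cos φ cos λ, y = cos φ sin λ, z = sin φ).
The central angle between the endpoints is δ = arccos(p₁·p₂) ≈ 1.965 rad (112.6°).
Interpolate at f = 0.30 with slerp weights a = sin((1−f)δ)/sin δ ≈ 1.062, b = sin(fδ)/sin δ ≈ 0.602.
p = a·p₁ + b·p₂ ≈ (0.645, -0.343, -0.683); φ = arcsin(p_z) ≈ -43.06°, λ = atan2(p_y, p_x) ≈ -27.97°.

≈ 43°S, 28°W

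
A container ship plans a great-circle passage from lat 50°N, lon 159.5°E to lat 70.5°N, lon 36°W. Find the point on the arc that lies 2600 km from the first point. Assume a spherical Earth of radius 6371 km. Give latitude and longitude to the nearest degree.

≈ lat 73°N, lon 168°E

The haversine formula gives a central angle δ ≈ 1.029 rad (59.0°) between the endpoints. The total great-circle distance is δ·R ≈ 1.029 × 6371 ≈ 6558 km, so the target fraction is f = 2600/6558 ≈ 0.396.
Interpolate at f ≈ 0.396 with slerp weights a = sin((1−f)δ)/sin δ ≈ 0.679, b = sin(fδ)/sin δ ≈ 0.463.
p = a·p₁ + b·p₂ ≈ (-0.284, 0.062, 0.957); φ = arcsin(p_z) ≈ 73.11°, λ = atan2(p_y, p_x) ≈ 167.67°.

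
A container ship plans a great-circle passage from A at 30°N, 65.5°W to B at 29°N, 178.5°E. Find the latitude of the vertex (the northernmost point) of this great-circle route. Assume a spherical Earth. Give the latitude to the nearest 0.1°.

The great circle lies in the plane with unit normal n̂ = (p₁ × p₂)/|p₁ × p₂|.
Here n̂_z ≈ -0.684; the vertex latitude is φ_max = arccos|n̂_z| ≈ 46.9°.
Check via Clairaut: cos φ_max = |cos φ₁| · sin C = cos(30.0°)·sin(52.1°) ≈ 0.684, again giving ≈ 46.9°.

≈ 46.9°N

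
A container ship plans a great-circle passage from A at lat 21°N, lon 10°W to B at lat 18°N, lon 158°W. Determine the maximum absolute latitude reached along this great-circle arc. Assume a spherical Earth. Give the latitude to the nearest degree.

≈ 52°N

The great circle lies in the plane with unit normal n̂ = (p₁ × p₂)/|p₁ × p₂|.
Here n̂_z ≈ -0.614; the vertex latitude is φ_max = arccos|n̂_z| ≈ 52.1°.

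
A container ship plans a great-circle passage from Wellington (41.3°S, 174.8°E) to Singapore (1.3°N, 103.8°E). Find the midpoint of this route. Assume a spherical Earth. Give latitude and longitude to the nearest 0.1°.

≈ 24.0°S, 133.5°E

From cos δ = sin φ₁ sin φ₂ + cos φ₁ cos φ₂ cos Δλ, the central angle is δ ≈ 1.339 rad (76.7°).
Interpolate at f = 1/2 with slerp weights a = sin((1−f)δ)/sin δ ≈ 0.638, b = sin(fδ)/sin δ ≈ 0.638.
p = a·p₁ + b·p₂ ≈ (-0.629, 0.663, -0.406); φ = arcsin(p_z) ≈ -23.98°, λ = atan2(p_y, p_x) ≈ 133.52°.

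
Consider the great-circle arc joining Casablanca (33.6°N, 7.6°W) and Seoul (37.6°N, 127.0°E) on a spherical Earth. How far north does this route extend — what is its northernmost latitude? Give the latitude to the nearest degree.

≈ 62°N

The great circle lies in the plane with unit normal n̂ = (p₁ × p₂)/|p₁ × p₂|.
Here n̂_z ≈ +0.474; the vertex latitude is φ_max = arccos|n̂_z| ≈ 61.7°.
Check via Clairaut: cos φ_max = |cos φ₁| · sin C = cos(33.6°)·sin(34.7°) ≈ 0.474, again giving ≈ 61.7°.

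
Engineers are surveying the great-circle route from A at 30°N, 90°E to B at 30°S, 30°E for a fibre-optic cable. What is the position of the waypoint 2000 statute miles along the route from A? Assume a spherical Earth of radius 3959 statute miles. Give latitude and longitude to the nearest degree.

≈ 9°N, 68°E

Convert each endpoint to a unit vector on the sphere (x = cos φ cos λ, y = cos φ sin λ, z = sin φ).
The central angle between the endpoints is δ = arccos(p₁·p₂) ≈ 1.445 rad (82.8°). The total great-circle distance is δ·R ≈ 1.445 × 3959 ≈ 5723 mi, so the target fraction is f = 2000/5723 ≈ 0.349.
Interpolate at f ≈ 0.349 with slerp weights a = sin((1−f)δ)/sin δ ≈ 0.814, b = sin(fδ)/sin δ ≈ 0.488.
p = a·p₁ + b·p₂ ≈ (0.366, 0.916, 0.163); φ = arcsin(p_z) ≈ 9.39°, λ = atan2(p_y, p_x) ≈ 68.23°.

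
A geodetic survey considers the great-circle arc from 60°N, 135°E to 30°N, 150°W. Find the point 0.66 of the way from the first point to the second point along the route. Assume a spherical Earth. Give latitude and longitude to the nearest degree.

≈ 45°N, 166°W

Write both endpoints as unit vectors p₁, p₂ with components (cos φ cos λ, cos φ sin λ, sin φ).
The central angle between the endpoints is δ = arccos(p₁·p₂) ≈ 0.994 rad (57.0°).
Interpolate at f = 0.66 with slerp weights a = sin((1−f)δ)/sin δ ≈ 0.396, b = sin(fδ)/sin δ ≈ 0.728.
p = a·p₁ + b·p₂ ≈ (-0.686, -0.175, 0.706); φ = arcsin(p_z) ≈ 44.95°, λ = atan2(p_y, p_x) ≈ -165.66°.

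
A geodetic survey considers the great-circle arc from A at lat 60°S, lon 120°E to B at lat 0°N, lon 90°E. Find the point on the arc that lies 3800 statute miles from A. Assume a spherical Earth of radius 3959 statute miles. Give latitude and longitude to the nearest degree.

Convert each endpoint to a unit vector on the sphere (x = cos φ cos λ, y = cos φ sin λ, z = sin φ).
The central angle between the endpoints is δ = arccos(p₁·p₂) ≈ 1.123 rad (64.3°). The total great-circle distance is δ·R ≈ 1.123 × 3959 ≈ 4446 mi, so the target fraction is f = 3800/4446 ≈ 0.855.
Interpolate at f ≈ 0.855 with slerp weights a = sin((1−f)δ)/sin δ ≈ 0.180, b = sin(fδ)/sin δ ≈ 0.909.
p = a·p₁ + b·p₂ ≈ (-0.045, 0.987, -0.156); φ = arcsin(p_z) ≈ -8.98°, λ = atan2(p_y, p_x) ≈ 92.61°.

≈ lat 9°S, lon 93°E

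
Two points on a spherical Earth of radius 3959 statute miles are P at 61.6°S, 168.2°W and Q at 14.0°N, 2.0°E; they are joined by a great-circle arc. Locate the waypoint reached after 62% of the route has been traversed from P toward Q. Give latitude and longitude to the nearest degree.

≈ 36°S, 4°W

From cos δ = sin φ₁ sin φ₂ + cos φ₁ cos φ₂ cos Δλ, the central angle is δ ≈ 2.302 rad (131.9°).
Interpolate at f = 0.62 with slerp weights a = sin((1−f)δ)/sin δ ≈ 1.031, b = sin(fδ)/sin δ ≈ 1.329.
p = a·p₁ + b·p₂ ≈ (0.809, -0.055, -0.585); φ = arcsin(p_z) ≈ -35.80°, λ = atan2(p_y, p_x) ≈ -3.90°.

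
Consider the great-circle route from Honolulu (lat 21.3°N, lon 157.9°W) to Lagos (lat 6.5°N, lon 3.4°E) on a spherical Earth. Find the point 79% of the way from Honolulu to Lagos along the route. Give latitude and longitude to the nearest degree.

Write both endpoints as unit vectors p₁, p₂ with components (cos φ cos λ, cos φ sin λ, sin φ).
The central angle between the endpoints is δ = arccos(p₁·p₂) ≈ 2.560 rad (146.7°).
Interpolate at f = 0.79 with slerp weights a = sin((1−f)δ)/sin δ ≈ 0.933, b = sin(fδ)/sin δ ≈ 1.638.
p = a·p₁ + b·p₂ ≈ (0.820, -0.230, 0.524); φ = arcsin(p_z) ≈ 31.61°, λ = atan2(p_y, p_x) ≈ -15.69°.

≈ lat 32°N, lon 16°W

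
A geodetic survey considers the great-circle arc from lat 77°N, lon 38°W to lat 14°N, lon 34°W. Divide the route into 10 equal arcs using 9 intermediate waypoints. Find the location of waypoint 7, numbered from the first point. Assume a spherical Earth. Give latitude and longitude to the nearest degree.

≈ lat 33°N, lon 34°W

Write both endpoints as unit vectors p₁, p₂ with components (cos φ cos λ, cos φ sin λ, sin φ).
The central angle between the endpoints is δ = arccos(p₁·p₂) ≈ 1.100 rad (63.0°).
Interpolate at f = 7/10 with slerp weights a = sin((1−f)δ)/sin δ ≈ 0.364, b = sin(fδ)/sin δ ≈ 0.781.
p = a·p₁ + b·p₂ ≈ (0.693, -0.474, 0.543); φ = arcsin(p_z) ≈ 32.91°, λ = atan2(p_y, p_x) ≈ -34.39°.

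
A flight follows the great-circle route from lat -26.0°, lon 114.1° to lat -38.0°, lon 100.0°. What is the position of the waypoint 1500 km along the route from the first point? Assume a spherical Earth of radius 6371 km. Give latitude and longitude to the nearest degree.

≈ lat -36°, lon 103°

From cos δ = sin φ₁ sin φ₂ + cos φ₁ cos φ₂ cos Δλ, the central angle is δ ≈ 0.295 rad (16.9°). The total great-circle distance is δ·R ≈ 0.295 × 6371 ≈ 1879 km, so the target fraction is f = 1500/1879 ≈ 0.798.
Interpolate at f ≈ 0.798 with slerp weights a = sin((1−f)δ)/sin δ ≈ 0.205, b = sin(fδ)/sin δ ≈ 0.802.
p = a·p₁ + b·p₂ ≈ (-0.185, 0.791, -0.584); φ = arcsin(p_z) ≈ -35.71°, λ = atan2(p_y, p_x) ≈ 103.16°.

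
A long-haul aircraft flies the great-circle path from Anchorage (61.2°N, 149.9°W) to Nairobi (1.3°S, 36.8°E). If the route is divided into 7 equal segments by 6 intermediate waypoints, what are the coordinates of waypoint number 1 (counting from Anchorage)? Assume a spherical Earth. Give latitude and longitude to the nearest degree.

≈ 78°N, 161°W

Convert each endpoint to a unit vector on the sphere (x = cos φ cos λ, y = cos φ sin λ, z = sin φ).
The central angle between the endpoints is δ = arccos(p₁·p₂) ≈ 2.092 rad (119.9°).
Interpolate at f = 1/7 with slerp weights a = sin((1−f)δ)/sin δ ≈ 1.125, b = sin(fδ)/sin δ ≈ 0.340.
p = a·p₁ + b·p₂ ≈ (-0.197, -0.068, 0.978); φ = arcsin(p_z) ≈ 77.97°, λ = atan2(p_y, p_x) ≈ -160.85°.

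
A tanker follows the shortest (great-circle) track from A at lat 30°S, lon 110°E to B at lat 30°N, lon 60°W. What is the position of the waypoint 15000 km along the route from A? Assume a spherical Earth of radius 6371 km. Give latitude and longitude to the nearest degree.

≈ lat 22°N, lon 20°W

Write both endpoints as unit vectors p₁, p₂ with components (cos φ cos λ, cos φ sin λ, sin φ).
The central angle between the endpoints is δ = arccos(p₁·p₂) ≈ 2.990 rad (171.3°). The total great-circle distance is δ·R ≈ 2.990 × 6371 ≈ 19052 km, so the target fraction is f = 15000/19052 ≈ 0.787.
Interpolate at f ≈ 0.787 with slerp weights a = sin((1−f)δ)/sin δ ≈ 3.946, b = sin(fδ)/sin δ ≈ 4.706.
p = a·p₁ + b·p₂ ≈ (0.869, -0.318, 0.380); φ = arcsin(p_z) ≈ 22.32°, λ = atan2(p_y, p_x) ≈ -20.09°.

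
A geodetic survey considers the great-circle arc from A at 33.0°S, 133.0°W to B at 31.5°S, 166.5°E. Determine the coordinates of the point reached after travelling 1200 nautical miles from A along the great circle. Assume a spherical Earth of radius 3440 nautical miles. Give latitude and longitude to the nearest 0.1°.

The haversine formula gives a central angle δ ≈ 0.881 rad (50.5°) between the endpoints. The total great-circle distance is δ·R ≈ 0.881 × 3440 ≈ 3029 nmi, so the target fraction is f = 1200/3029 ≈ 0.396.
Interpolate at f ≈ 0.396 with slerp weights a = sin((1−f)δ)/sin δ ≈ 0.658, b = sin(fδ)/sin δ ≈ 0.443.
p = a·p₁ + b·p₂ ≈ (-0.744, -0.315, -0.590); φ = arcsin(p_z) ≈ -36.14°, λ = atan2(p_y, p_x) ≈ -157.04°.

≈ 36.1°S, 157.0°W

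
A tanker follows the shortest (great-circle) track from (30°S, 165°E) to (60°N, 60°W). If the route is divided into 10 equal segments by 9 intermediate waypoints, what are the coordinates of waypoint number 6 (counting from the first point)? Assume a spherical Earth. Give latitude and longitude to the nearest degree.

The haversine formula gives a central angle δ ≈ 2.403 rad (137.7°) between the endpoints.
Interpolate at f = 6/10 with slerp weights a = sin((1−f)δ)/sin δ ≈ 1.217, b = sin(fδ)/sin δ ≈ 1.472.
p = a·p₁ + b·p₂ ≈ (-0.650, -0.365, 0.667); φ = arcsin(p_z) ≈ 41.80°, λ = atan2(p_y, p_x) ≈ -150.71°.

≈ (42°N, 151°W)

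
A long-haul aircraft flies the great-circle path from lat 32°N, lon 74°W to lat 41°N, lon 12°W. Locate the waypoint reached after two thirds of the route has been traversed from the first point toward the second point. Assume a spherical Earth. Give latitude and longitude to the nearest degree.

≈ lat 42°N, lon 34°W

From cos δ = sin φ₁ sin φ₂ + cos φ₁ cos φ₂ cos Δλ, the central angle is δ ≈ 0.866 rad (49.6°).
Interpolate at f = 2/3 with slerp weights a = sin((1−f)δ)/sin δ ≈ 0.374, b = sin(fδ)/sin δ ≈ 0.716.
p = a·p₁ + b·p₂ ≈ (0.616, -0.417, 0.668); φ = arcsin(p_z) ≈ 41.92°, λ = atan2(p_y, p_x) ≈ -34.09°.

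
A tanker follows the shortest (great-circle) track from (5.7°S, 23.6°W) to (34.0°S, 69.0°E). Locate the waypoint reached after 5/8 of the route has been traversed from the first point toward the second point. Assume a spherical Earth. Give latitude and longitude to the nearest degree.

The haversine formula gives a central angle δ ≈ 1.553 rad (89.0°) between the endpoints.
Interpolate at f = 5/8 with slerp weights a = sin((1−f)δ)/sin δ ≈ 0.550, b = sin(fδ)/sin δ ≈ 0.825.
p = a·p₁ + b·p₂ ≈ (0.747, 0.420, -0.516); φ = arcsin(p_z) ≈ -31.07°, λ = atan2(p_y, p_x) ≈ 29.34°.

≈ (31°S, 29°E)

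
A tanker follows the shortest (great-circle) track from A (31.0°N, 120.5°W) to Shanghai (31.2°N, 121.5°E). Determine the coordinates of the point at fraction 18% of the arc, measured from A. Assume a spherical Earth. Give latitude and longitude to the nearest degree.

Convert each endpoint to a unit vector on the sphere (x = cos φ cos λ, y = cos φ sin λ, z = sin φ).
The central angle between the endpoints is δ = arccos(p₁·p₂) ≈ 1.648 rad (94.4°).
Interpolate at f = 0.18 with slerp weights a = sin((1−f)δ)/sin δ ≈ 0.979, b = sin(fδ)/sin δ ≈ 0.293.
p = a·p₁ + b·p₂ ≈ (-0.557, -0.509, 0.656); φ = arcsin(p_z) ≈ 41.01°, λ = atan2(p_y, p_x) ≈ -137.57°.

≈ (41°N, 138°W)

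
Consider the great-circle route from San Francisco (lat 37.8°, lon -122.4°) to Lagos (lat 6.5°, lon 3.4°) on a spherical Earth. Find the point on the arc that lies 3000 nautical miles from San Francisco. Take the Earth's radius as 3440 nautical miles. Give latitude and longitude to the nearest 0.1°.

≈ lat 43.4°, lon -55.2°

The haversine formula gives a central angle δ ≈ 1.971 rad (112.9°) between the endpoints. The total great-circle distance is δ·R ≈ 1.971 × 3440 ≈ 6781 nmi, so the target fraction is f = 3000/6781 ≈ 0.442.
Interpolate at f ≈ 0.442 with slerp weights a = sin((1−f)δ)/sin δ ≈ 0.967, b = sin(fδ)/sin δ ≈ 0.831.
p = a·p₁ + b·p₂ ≈ (0.415, -0.596, 0.687); φ = arcsin(p_z) ≈ 43.40°, λ = atan2(p_y, p_x) ≈ -55.16°.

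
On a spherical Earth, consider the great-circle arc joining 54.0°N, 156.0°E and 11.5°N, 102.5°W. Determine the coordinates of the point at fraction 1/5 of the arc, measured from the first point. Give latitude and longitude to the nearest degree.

≈ 55°N, 174°W

From cos δ = sin φ₁ sin φ₂ + cos φ₁ cos φ₂ cos Δλ, the central angle is δ ≈ 1.524 rad (87.3°).
Interpolate at f = 1/5 with slerp weights a = sin((1−f)δ)/sin δ ≈ 0.940, b = sin(fδ)/sin δ ≈ 0.300.
p = a·p₁ + b·p₂ ≈ (-0.568, -0.063, 0.820); φ = arcsin(p_z) ≈ 55.12°, λ = atan2(p_y, p_x) ≈ -173.70°.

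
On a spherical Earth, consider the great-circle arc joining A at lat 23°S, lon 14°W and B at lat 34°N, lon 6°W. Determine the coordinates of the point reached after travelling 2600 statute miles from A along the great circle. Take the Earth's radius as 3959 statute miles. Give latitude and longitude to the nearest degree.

Write both endpoints as unit vectors p₁, p₂ with components (cos φ cos λ, cos φ sin λ, sin φ).
The central angle between the endpoints is δ = arccos(p₁·p₂) ≈ 1.004 rad (57.5°). The total great-circle distance is δ·R ≈ 1.004 × 3959 ≈ 3974 mi, so the target fraction is f = 2600/3974 ≈ 0.654.
Interpolate at f ≈ 0.654 with slerp weights a = sin((1−f)δ)/sin δ ≈ 0.403, b = sin(fδ)/sin δ ≈ 0.724.
p = a·p₁ + b·p₂ ≈ (0.957, -0.153, 0.247); φ = arcsin(p_z) ≈ 14.32°, λ = atan2(p_y, p_x) ≈ -9.06°.

≈ lat 14°N, lon 9°W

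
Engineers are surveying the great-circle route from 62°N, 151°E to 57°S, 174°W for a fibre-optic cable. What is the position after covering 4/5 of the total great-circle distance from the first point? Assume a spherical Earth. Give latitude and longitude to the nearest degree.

≈ 33°S, 177°E

The haversine formula gives a central angle δ ≈ 2.131 rad (122.1°) between the endpoints.
Interpolate at f = 4/5 with slerp weights a = sin((1−f)δ)/sin δ ≈ 0.488, b = sin(fδ)/sin δ ≈ 1.170.
p = a·p₁ + b·p₂ ≈ (-0.834, 0.044, -0.550); φ = arcsin(p_z) ≈ -33.38°, λ = atan2(p_y, p_x) ≈ 176.95°.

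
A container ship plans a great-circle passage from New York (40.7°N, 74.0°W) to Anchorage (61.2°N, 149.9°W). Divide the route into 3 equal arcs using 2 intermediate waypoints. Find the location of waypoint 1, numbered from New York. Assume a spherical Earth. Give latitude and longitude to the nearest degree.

≈ 52°N, 91°W

Convert each endpoint to a unit vector on the sphere (x = cos φ cos λ, y = cos φ sin λ, z = sin φ).
The central angle between the endpoints is δ = arccos(p₁·p₂) ≈ 0.849 rad (48.7°).
Interpolate at f = 1/3 with slerp weights a = sin((1−f)δ)/sin δ ≈ 0.714, b = sin(fδ)/sin δ ≈ 0.372.
p = a·p₁ + b·p₂ ≈ (-0.006, -0.611, 0.792); φ = arcsin(p_z) ≈ 52.37°, λ = atan2(p_y, p_x) ≈ -90.54°.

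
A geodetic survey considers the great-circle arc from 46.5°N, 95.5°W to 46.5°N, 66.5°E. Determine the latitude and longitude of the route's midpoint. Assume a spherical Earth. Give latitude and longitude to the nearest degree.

Write both endpoints as unit vectors p₁, p₂ with components (cos φ cos λ, cos φ sin λ, sin φ).
The central angle between the endpoints is δ = arccos(p₁·p₂) ≈ 1.495 rad (85.7°).
Interpolate at f = 1/2 with slerp weights a = sin((1−f)δ)/sin δ ≈ 0.682, b = sin(fδ)/sin δ ≈ 0.682.
p = a·p₁ + b·p₂ ≈ (0.142, -0.037, 0.989); φ = arcsin(p_z) ≈ 81.56°, λ = atan2(p_y, p_x) ≈ -14.50°.

≈ 82°N, 15°W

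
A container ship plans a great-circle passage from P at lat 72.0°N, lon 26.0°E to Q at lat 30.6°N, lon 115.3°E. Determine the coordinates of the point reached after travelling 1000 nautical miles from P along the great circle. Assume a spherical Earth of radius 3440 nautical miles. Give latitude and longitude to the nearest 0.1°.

Write both endpoints as unit vectors p₁, p₂ with components (cos φ cos λ, cos φ sin λ, sin φ).
The central angle between the endpoints is δ = arccos(p₁·p₂) ≈ 1.062 rad (60.8°). The total great-circle distance is δ·R ≈ 1.062 × 3440 ≈ 3652 nmi, so the target fraction is f = 1000/3652 ≈ 0.274.
Interpolate at f ≈ 0.274 with slerp weights a = sin((1−f)δ)/sin δ ≈ 0.798, b = sin(fδ)/sin δ ≈ 0.328.
p = a·p₁ + b·p₂ ≈ (0.101, 0.364, 0.926); φ = arcsin(p_z) ≈ 67.83°, λ = atan2(p_y, p_x) ≈ 74.49°.

≈ lat 67.8°N, lon 74.5°E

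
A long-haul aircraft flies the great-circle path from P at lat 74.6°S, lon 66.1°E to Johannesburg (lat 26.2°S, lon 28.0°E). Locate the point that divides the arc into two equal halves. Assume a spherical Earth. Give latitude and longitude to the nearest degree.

≈ lat 51°S, lon 36°E

Convert each endpoint to a unit vector on the sphere (x = cos φ cos λ, y = cos φ sin λ, z = sin φ).
The central angle between the endpoints is δ = arccos(p₁·p₂) ≈ 0.911 rad (52.2°).
Interpolate at f = 1/2 with slerp weights a = sin((1−f)δ)/sin δ ≈ 0.557, b = sin(fδ)/sin δ ≈ 0.557.
p = a·p₁ + b·p₂ ≈ (0.501, 0.370, -0.783); φ = arcsin(p_z) ≈ -51.49°, λ = atan2(p_y, p_x) ≈ 36.43°.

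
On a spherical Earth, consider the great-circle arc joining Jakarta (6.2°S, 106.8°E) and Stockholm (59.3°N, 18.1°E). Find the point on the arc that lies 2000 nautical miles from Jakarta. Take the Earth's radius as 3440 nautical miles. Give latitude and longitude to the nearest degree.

≈ (22°N, 89°E)

The haversine formula gives a central angle δ ≈ 1.652 rad (94.7°) between the endpoints. The total great-circle distance is δ·R ≈ 1.652 × 3440 ≈ 5684 nmi, so the target fraction is f = 2000/5684 ≈ 0.352.
Interpolate at f ≈ 0.352 with slerp weights a = sin((1−f)δ)/sin δ ≈ 0.881, b = sin(fδ)/sin δ ≈ 0.551.
p = a·p₁ + b·p₂ ≈ (0.014, 0.925, 0.379); φ = arcsin(p_z) ≈ 22.25°, λ = atan2(p_y, p_x) ≈ 89.11°.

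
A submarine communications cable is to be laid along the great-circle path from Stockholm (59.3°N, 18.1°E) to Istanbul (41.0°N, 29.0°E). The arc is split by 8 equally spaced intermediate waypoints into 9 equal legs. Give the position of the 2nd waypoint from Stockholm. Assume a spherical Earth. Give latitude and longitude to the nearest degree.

Write both endpoints as unit vectors p₁, p₂ with components (cos φ cos λ, cos φ sin λ, sin φ).
The central angle between the endpoints is δ = arccos(p₁·p₂) ≈ 0.341 rad (19.5°).
Interpolate at f = 2/9 with slerp weights a = sin((1−f)δ)/sin δ ≈ 0.784, b = sin(fδ)/sin δ ≈ 0.226.
p = a·p₁ + b·p₂ ≈ (0.530, 0.207, 0.822); φ = arcsin(p_z) ≈ 55.33°, λ = atan2(p_y, p_x) ≈ 21.36°.

≈ (55°N, 21°E)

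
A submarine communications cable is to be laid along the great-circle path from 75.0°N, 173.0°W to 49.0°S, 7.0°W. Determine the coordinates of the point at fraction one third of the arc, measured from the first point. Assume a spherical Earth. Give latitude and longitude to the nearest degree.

≈ 53°N, 20°W

The haversine formula gives a central angle δ ≈ 2.676 rad (153.3°) between the endpoints.
Interpolate at f = 1/3 with slerp weights a = sin((1−f)δ)/sin δ ≈ 2.179, b = sin(fδ)/sin δ ≈ 1.735.
p = a·p₁ + b·p₂ ≈ (0.570, -0.207, 0.795); φ = arcsin(p_z) ≈ 52.64°, λ = atan2(p_y, p_x) ≈ -19.99°.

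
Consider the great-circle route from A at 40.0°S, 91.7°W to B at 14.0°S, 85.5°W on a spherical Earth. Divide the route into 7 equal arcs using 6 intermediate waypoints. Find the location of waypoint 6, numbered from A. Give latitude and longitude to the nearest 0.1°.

From cos δ = sin φ₁ sin φ₂ + cos φ₁ cos φ₂ cos Δλ, the central angle is δ ≈ 0.464 rad (26.6°).
Interpolate at f = 6/7 with slerp weights a = sin((1−f)δ)/sin δ ≈ 0.148, b = sin(fδ)/sin δ ≈ 0.865.
p = a·p₁ + b·p₂ ≈ (0.063, -0.950, -0.304); φ = arcsin(p_z) ≈ -17.73°, λ = atan2(p_y, p_x) ≈ -86.24°.

≈ 17.7°S, 86.2°W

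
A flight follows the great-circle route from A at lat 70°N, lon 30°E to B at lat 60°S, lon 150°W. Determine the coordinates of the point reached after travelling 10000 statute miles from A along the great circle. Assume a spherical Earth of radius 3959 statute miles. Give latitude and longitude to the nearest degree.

≈ lat 35°S, lon 150°W

The haversine formula gives a central angle δ ≈ 2.967 rad (170.0°) between the endpoints. The total great-circle distance is δ·R ≈ 2.967 × 3959 ≈ 11747 mi, so the target fraction is f = 10000/11747 ≈ 0.851.
Interpolate at f ≈ 0.851 with slerp weights a = sin((1−f)δ)/sin δ ≈ 2.459, b = sin(fδ)/sin δ ≈ 3.326.
p = a·p₁ + b·p₂ ≈ (-0.712, -0.411, -0.570); φ = arcsin(p_z) ≈ -34.72°, λ = atan2(p_y, p_x) ≈ -150.00°.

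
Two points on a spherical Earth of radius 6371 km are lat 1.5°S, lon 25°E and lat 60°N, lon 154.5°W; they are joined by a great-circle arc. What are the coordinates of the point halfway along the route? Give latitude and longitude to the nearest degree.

≈ lat 59°N, lon 24°E

Write both endpoints as unit vectors p₁, p₂ with components (cos φ cos λ, cos φ sin λ, sin φ).
The central angle between the endpoints is δ = arccos(p₁·p₂) ≈ 2.121 rad (121.5°).
Interpolate at f = 1/2 with slerp weights a = sin((1−f)δ)/sin δ ≈ 1.023, b = sin(fδ)/sin δ ≈ 1.023.
p = a·p₁ + b·p₂ ≈ (0.465, 0.212, 0.859); φ = arcsin(p_z) ≈ 59.25°, λ = atan2(p_y, p_x) ≈ 24.50°.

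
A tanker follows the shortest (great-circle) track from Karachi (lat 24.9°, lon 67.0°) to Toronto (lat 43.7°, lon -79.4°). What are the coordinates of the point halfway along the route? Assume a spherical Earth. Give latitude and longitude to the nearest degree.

≈ lat 66°, lon 14°

The haversine formula gives a central angle δ ≈ 1.829 rad (104.8°) between the endpoints.
Interpolate at f = 1/2 with slerp weights a = sin((1−f)δ)/sin δ ≈ 0.819, b = sin(fδ)/sin δ ≈ 0.819.
p = a·p₁ + b·p₂ ≈ (0.399, 0.102, 0.911); φ = arcsin(p_z) ≈ 65.66°, λ = atan2(p_y, p_x) ≈ 14.31°.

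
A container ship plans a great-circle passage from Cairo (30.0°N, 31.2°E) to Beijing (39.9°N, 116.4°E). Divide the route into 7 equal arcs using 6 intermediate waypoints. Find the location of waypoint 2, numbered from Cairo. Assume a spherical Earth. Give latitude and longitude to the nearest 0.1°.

Write both endpoints as unit vectors p₁, p₂ with components (cos φ cos λ, cos φ sin λ, sin φ).
The central angle between the endpoints is δ = arccos(p₁·p₂) ≈ 1.185 rad (67.9°).
Interpolate at f = 2/7 with slerp weights a = sin((1−f)δ)/sin δ ≈ 0.808, b = sin(fδ)/sin δ ≈ 0.358.
p = a·p₁ + b·p₂ ≈ (0.476, 0.609, 0.634); φ = arcsin(p_z) ≈ 39.35°, λ = atan2(p_y, p_x) ≈ 51.96°.

≈ 39.4°N, 52.0°E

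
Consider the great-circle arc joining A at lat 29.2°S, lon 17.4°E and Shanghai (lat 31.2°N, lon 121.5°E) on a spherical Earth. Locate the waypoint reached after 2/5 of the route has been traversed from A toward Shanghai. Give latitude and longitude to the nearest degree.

≈ lat 5°S, lon 59°E

From cos δ = sin φ₁ sin φ₂ + cos φ₁ cos φ₂ cos Δλ, the central angle is δ ≈ 2.020 rad (115.8°).
Interpolate at f = 2/5 with slerp weights a = sin((1−f)δ)/sin δ ≈ 1.040, b = sin(fδ)/sin δ ≈ 0.803.
p = a·p₁ + b·p₂ ≈ (0.507, 0.857, -0.091); φ = arcsin(p_z) ≈ -5.24°, λ = atan2(p_y, p_x) ≈ 59.37°.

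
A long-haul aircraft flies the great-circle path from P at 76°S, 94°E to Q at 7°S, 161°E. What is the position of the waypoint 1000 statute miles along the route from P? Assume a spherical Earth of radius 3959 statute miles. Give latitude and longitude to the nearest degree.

≈ 67°S, 130°E

From cos δ = sin φ₁ sin φ₂ + cos φ₁ cos φ₂ cos Δλ, the central angle is δ ≈ 1.357 rad (77.8°). The total great-circle distance is δ·R ≈ 1.357 × 3959 ≈ 5373 mi, so the target fraction is f = 1000/5373 ≈ 0.186.
Interpolate at f ≈ 0.186 with slerp weights a = sin((1−f)δ)/sin δ ≈ 0.914, b = sin(fδ)/sin δ ≈ 0.256.
p = a·p₁ + b·p₂ ≈ (-0.255, 0.303, -0.918); φ = arcsin(p_z) ≈ -66.64°, λ = atan2(p_y, p_x) ≈ 130.11°.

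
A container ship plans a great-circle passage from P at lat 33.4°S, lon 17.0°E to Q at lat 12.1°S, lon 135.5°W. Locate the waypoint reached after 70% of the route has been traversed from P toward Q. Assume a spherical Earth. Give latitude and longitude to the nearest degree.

Convert each endpoint to a unit vector on the sphere (x = cos φ cos λ, y = cos φ sin λ, z = sin φ).
The central angle between the endpoints is δ = arccos(p₁·p₂) ≈ 2.225 rad (127.5°).
Interpolate at f = 0.70 with slerp weights a = sin((1−f)δ)/sin δ ≈ 0.780, b = sin(fδ)/sin δ ≈ 1.260.
p = a·p₁ + b·p₂ ≈ (-0.256, -0.673, -0.694); φ = arcsin(p_z) ≈ -43.92°, λ = atan2(p_y, p_x) ≈ -110.82°.

≈ lat 44°S, lon 111°W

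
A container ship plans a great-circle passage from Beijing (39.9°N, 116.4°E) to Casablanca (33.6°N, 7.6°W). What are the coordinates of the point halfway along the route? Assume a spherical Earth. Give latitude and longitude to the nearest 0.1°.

≈ 57.8°N, 50.0°E

Write both endpoints as unit vectors p₁, p₂ with components (cos φ cos λ, cos φ sin λ, sin φ).
The central angle between the endpoints is δ = arccos(p₁·p₂) ≈ 1.573 rad (90.1°).
Interpolate at f = 1/2 with slerp weights a = sin((1−f)δ)/sin δ ≈ 0.708, b = sin(fδ)/sin δ ≈ 0.708.
p = a·p₁ + b·p₂ ≈ (0.343, 0.408, 0.846); φ = arcsin(p_z) ≈ 57.77°, λ = atan2(p_y, p_x) ≈ 49.98°.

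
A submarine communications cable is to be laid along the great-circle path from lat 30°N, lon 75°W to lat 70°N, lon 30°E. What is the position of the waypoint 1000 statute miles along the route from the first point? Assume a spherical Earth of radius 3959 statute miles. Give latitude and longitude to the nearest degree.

The haversine formula gives a central angle δ ≈ 1.167 rad (66.8°) between the endpoints. The total great-circle distance is δ·R ≈ 1.167 × 3959 ≈ 4619 mi, so the target fraction is f = 1000/4619 ≈ 0.216.
Interpolate at f ≈ 0.216 with slerp weights a = sin((1−f)δ)/sin δ ≈ 0.861, b = sin(fδ)/sin δ ≈ 0.272.
p = a·p₁ + b·p₂ ≈ (0.274, -0.674, 0.686); φ = arcsin(p_z) ≈ 43.32°, λ = atan2(p_y, p_x) ≈ -67.91°.

≈ lat 43°N, lon 68°W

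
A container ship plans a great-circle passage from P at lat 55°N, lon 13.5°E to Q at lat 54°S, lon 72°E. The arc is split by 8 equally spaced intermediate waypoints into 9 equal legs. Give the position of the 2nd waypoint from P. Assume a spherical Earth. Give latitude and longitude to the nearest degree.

≈ lat 32°N, lon 31°E

Write both endpoints as unit vectors p₁, p₂ with components (cos φ cos λ, cos φ sin λ, sin φ).
The central angle between the endpoints is δ = arccos(p₁·p₂) ≈ 2.079 rad (119.1°).
Interpolate at f = 2/9 with slerp weights a = sin((1−f)δ)/sin δ ≈ 1.143, b = sin(fδ)/sin δ ≈ 0.510.
p = a·p₁ + b·p₂ ≈ (0.730, 0.438, 0.524); φ = arcsin(p_z) ≈ 31.59°, λ = atan2(p_y, p_x) ≈ 30.97°.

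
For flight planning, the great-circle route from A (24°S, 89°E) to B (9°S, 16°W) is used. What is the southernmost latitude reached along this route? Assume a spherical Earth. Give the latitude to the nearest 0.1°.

≈ 27.8°S

The great circle lies in the plane with unit normal n̂ = (p₁ × p₂)/|p₁ × p₂|.
Here n̂_z ≈ -0.884; the vertex latitude is φ_max = arccos|n̂_z| ≈ 27.8°.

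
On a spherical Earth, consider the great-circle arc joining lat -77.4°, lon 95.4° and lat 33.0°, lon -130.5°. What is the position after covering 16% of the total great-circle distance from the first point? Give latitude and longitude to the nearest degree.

≈ lat -73°, lon -173°

Convert each endpoint to a unit vector on the sphere (x = cos φ cos λ, y = cos φ sin λ, z = sin φ).
The central angle between the endpoints is δ = arccos(p₁·p₂) ≈ 2.290 rad (131.2°).
Interpolate at f = 0.16 with slerp weights a = sin((1−f)δ)/sin δ ≈ 1.247, b = sin(fδ)/sin δ ≈ 0.476.
p = a·p₁ + b·p₂ ≈ (-0.285, -0.033, -0.958); φ = arcsin(p_z) ≈ -73.33°, λ = atan2(p_y, p_x) ≈ -173.43°.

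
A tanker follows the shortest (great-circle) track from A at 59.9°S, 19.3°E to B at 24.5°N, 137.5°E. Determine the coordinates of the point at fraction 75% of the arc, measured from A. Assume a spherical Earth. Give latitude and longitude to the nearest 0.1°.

Convert each endpoint to a unit vector on the sphere (x = cos φ cos λ, y = cos φ sin λ, z = sin φ).
The central angle between the endpoints is δ = arccos(p₁·p₂) ≈ 2.183 rad (125.1°).
Interpolate at f = 0.75 with slerp weights a = sin((1−f)δ)/sin δ ≈ 0.634, b = sin(fδ)/sin δ ≈ 1.219.
p = a·p₁ + b·p₂ ≈ (-0.518, 0.854, -0.043); φ = arcsin(p_z) ≈ -2.47°, λ = atan2(p_y, p_x) ≈ 121.21°.

≈ 2.5°S, 121.2°E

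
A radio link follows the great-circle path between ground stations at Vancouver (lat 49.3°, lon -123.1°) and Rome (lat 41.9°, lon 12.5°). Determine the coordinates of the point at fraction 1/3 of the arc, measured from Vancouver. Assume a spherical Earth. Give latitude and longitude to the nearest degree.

The haversine formula gives a central angle δ ≈ 1.411 rad (80.8°) between the endpoints.
Interpolate at f = 1/3 with slerp weights a = sin((1−f)δ)/sin δ ≈ 0.818, b = sin(fδ)/sin δ ≈ 0.459.
p = a·p₁ + b·p₂ ≈ (0.042, -0.373, 0.927); φ = arcsin(p_z) ≈ 67.95°, λ = atan2(p_y, p_x) ≈ -83.56°.

≈ lat 68°, lon -84°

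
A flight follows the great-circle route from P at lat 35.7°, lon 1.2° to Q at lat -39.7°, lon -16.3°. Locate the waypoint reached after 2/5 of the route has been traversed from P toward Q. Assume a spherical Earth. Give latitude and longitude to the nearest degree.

≈ lat 6°, lon -6°

Write both endpoints as unit vectors p₁, p₂ with components (cos φ cos λ, cos φ sin λ, sin φ).
The central angle between the endpoints is δ = arccos(p₁·p₂) ≈ 1.346 rad (77.1°).
Interpolate at f = 2/5 with slerp weights a = sin((1−f)δ)/sin δ ≈ 0.741, b = sin(fδ)/sin δ ≈ 0.526.
p = a·p₁ + b·p₂ ≈ (0.990, -0.101, 0.097); φ = arcsin(p_z) ≈ 5.54°, λ = atan2(p_y, p_x) ≈ -5.82°.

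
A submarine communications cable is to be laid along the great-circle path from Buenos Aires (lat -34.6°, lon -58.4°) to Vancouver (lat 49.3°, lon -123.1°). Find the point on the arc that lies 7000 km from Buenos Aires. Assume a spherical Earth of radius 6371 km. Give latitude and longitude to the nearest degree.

Convert each endpoint to a unit vector on the sphere (x = cos φ cos λ, y = cos φ sin λ, z = sin φ).
The central angle between the endpoints is δ = arccos(p₁·p₂) ≈ 1.773 rad (101.6°). The total great-circle distance is δ·R ≈ 1.773 × 6371 ≈ 11298 km, so the target fraction is f = 7000/11298 ≈ 0.620.
Interpolate at f ≈ 0.620 with slerp weights a = sin((1−f)δ)/sin δ ≈ 0.638, b = sin(fδ)/sin δ ≈ 0.909.
p = a·p₁ + b·p₂ ≈ (-0.049, -0.944, 0.327); φ = arcsin(p_z) ≈ 19.10°, λ = atan2(p_y, p_x) ≈ -92.96°.

≈ lat 19°, lon -93°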